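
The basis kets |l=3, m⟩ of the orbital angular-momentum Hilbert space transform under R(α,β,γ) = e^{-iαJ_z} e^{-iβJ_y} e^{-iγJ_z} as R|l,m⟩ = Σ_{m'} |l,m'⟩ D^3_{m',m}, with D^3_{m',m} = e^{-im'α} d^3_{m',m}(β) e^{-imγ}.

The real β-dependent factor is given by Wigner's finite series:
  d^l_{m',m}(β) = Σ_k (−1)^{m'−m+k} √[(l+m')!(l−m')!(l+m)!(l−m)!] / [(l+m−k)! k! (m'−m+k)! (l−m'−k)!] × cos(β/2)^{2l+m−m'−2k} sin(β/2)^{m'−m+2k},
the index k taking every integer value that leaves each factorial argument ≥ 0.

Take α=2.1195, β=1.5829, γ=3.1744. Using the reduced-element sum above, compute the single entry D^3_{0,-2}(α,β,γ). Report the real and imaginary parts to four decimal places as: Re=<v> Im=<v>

Re=-0.0165 Im=-0.0011

Split into d^3_{0,-2}(β=1.5829) × two z-phases.
With c≡cos(β/2)=0.702815 and s≡sin(β/2)=0.711373, N=[6·6·1·120]^{1/2}=65.726707
The bounds max(0,m−m')=0 and min(l+m,l−m')=1 give 2 terms
  k=0: (−1)^2·65.7267/(12)·0.7028^4·0.7114^2 = +0.676267
  k=1: (−1)^3·65.7267/(12)·0.7028^2·0.7114^4 = -0.692838
d^3_{0,-2}(1.5829) = +0.676267 -0.692838 = -0.016571
Attach z-rotation phases: D = e^{-i(0)(2.1195)}·(-0.016571)·e^{-i(-2)(3.1744)} = -0.016535-0.001087i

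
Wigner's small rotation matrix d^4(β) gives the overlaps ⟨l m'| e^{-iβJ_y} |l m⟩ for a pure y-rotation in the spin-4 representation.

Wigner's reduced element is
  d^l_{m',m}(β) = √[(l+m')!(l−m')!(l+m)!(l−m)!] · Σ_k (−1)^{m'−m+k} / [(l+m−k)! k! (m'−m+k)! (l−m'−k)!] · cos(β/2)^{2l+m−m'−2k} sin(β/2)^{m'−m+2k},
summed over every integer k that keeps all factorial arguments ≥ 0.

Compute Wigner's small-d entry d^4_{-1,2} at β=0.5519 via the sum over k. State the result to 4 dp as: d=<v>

d^4_{-1,2}(β=0.5519) via Wigner's sum:
c=cos(0.5519/2)=0.962167, s=sin(0.5519/2)=0.272461; N=√[6·120·720·2]=1018.233765
The bounds max(0,m−m')=3 and min(l+m,l−m')=5 give 3 terms
  k=3: (−1)^0·1018.2338/(72)·0.9622^5·0.2725^3 = +0.235874
  k=4: (−1)^1·1018.2338/(48)·0.9622^3·0.2725^5 = -0.028371
  k=5: (−1)^2·1018.2338/(240)·0.9622^1·0.2725^7 = +0.000455
d^4_{-1,2}(0.5519) = +0.235874 -0.028371 +0.000455 = +0.207958

d=0.2080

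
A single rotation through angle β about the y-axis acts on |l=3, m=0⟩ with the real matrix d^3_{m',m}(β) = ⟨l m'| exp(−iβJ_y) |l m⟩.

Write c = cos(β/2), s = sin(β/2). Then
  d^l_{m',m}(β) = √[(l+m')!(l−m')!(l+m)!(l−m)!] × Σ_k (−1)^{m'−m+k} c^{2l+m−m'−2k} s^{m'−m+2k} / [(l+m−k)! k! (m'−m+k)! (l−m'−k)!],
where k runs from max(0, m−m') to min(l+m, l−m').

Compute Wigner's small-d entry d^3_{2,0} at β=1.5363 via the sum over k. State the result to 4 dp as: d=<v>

d=0.0472

d^3_{2,0}(β=1.5363) via Wigner's sum:
With c≡cos(β/2)=0.719197 and s≡sin(β/2)=0.694806, N=[120·1·6·6]^{1/2}=65.726707
k∈{0,1} keeps every argument non-negative
  k=0: (−1)^2·65.7267/(12)·0.7192^4·0.6948^2 = +0.707424
  k=1: (−1)^3·65.7267/(12)·0.7192^2·0.6948^4 = -0.660254
d^3_{2,0}(1.5363) = +0.707424 -0.660254 = +0.047170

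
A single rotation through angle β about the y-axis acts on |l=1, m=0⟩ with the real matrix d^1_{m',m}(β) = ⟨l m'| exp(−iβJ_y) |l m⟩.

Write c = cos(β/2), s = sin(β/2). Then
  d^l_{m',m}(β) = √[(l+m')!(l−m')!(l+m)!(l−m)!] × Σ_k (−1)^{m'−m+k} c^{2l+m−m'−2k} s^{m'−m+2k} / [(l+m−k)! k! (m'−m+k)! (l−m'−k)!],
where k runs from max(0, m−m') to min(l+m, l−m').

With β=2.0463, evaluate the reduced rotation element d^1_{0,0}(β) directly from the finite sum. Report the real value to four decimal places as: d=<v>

d^1_{0,0}(β=2.0463) via Wigner's sum:
c=cos(2.0463/2)=0.520679, s=sin(2.0463/2)=0.853752; N=√[1·1·1·1]=1.000000
The bounds max(0,m−m')=0 and min(l+m,l−m')=1 give 2 terms
  k=0: (−1)^0·1.0000/(1)·0.5207^2·0.8538^0 = +0.271107
  k=1: (−1)^1·1.0000/(1)·0.5207^0·0.8538^2 = -0.728893
d^1_{0,0}(2.0463) = +0.271107 -0.728893 = -0.457786

d=-0.4578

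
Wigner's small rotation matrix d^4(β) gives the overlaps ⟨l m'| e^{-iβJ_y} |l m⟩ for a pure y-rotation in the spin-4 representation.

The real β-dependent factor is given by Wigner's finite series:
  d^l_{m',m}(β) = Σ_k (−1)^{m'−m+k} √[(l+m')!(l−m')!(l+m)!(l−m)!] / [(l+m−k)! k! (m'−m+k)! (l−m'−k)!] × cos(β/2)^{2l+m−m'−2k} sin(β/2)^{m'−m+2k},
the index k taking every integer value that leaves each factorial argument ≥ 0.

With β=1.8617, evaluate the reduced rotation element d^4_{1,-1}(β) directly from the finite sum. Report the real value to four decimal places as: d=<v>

d=-0.0341

d^4_{1,-1}(β=1.8617) via Wigner's sum:
Half-angle: c=0.597152, s=0.802128. N=√(120·6·6·120)=720.000000
k∈{0,1,2,3} keeps every argument non-negative
  k=0: (−1)^2·720.0000/(72)·0.5972^6·0.8021^2 = +0.291741
  k=1: (−1)^3·720.0000/(24)·0.5972^4·0.8021^4 = -1.579197
  k=2: (−1)^4·720.0000/(48)·0.5972^2·0.8021^6 = +1.424699
  k=3: (−1)^5·720.0000/(720)·0.5972^0·0.8021^8 = -0.171375
d^4_{1,-1}(1.8617) = +0.291741 -1.579197 +1.424699 -0.171375 = -0.034132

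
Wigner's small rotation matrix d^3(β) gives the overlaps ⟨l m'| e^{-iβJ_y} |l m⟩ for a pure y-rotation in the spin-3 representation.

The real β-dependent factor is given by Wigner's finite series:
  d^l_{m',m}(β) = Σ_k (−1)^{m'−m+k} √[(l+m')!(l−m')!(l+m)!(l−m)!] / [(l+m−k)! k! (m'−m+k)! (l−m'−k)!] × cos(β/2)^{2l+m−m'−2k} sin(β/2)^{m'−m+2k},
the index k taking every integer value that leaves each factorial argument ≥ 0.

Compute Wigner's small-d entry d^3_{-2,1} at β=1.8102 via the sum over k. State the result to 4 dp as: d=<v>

d^3_{-2,1}(β=1.8102) via Wigner's sum:
c=cos(1.8102/2)=0.617607, s=sin(1.8102/2)=0.786487; N=√[1·120·24·2]=75.894664
Admissible k: 3..4 (factorial args all ≥0)
  k=3: (−1)^0·75.8947/(12)·0.6176^3·0.7865^3 = +0.724838
  k=4: (−1)^1·75.8947/(24)·0.6176^1·0.7865^5 = -0.587719
d^3_{-2,1}(1.8102) = +0.724838 -0.587719 = +0.137119

d=0.1371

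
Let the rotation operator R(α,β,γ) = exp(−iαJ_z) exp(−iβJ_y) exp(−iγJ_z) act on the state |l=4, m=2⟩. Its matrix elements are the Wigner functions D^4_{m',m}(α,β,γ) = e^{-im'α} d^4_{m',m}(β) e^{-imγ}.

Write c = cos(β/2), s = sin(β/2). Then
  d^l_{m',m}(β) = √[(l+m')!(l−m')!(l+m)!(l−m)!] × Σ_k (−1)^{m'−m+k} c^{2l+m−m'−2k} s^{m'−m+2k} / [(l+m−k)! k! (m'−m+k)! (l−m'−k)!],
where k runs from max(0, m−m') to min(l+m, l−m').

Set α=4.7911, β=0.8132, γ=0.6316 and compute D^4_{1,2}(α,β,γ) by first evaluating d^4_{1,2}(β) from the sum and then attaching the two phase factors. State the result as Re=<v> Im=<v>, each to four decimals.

Split into d^4_{1,2}(β=0.8132) × two z-phases.
c=cos(0.8132/2)=0.918471, s=sin(0.8132/2)=0.395489; N=√[120·6·720·2]=1018.233765
k: max(0,(2)−(1))=1 … min(4+(2),4−(1))=3
  k=1: (−1)^0·1018.2338/(240)·0.9185^7·0.3955^1 = +0.925184
  k=2: (−1)^1·1018.2338/(48)·0.9185^5·0.3955^3 = -0.857700
  k=3: (−1)^2·1018.2338/(72)·0.9185^3·0.3955^5 = +0.106019
d^4_{1,2}(0.8132) = +0.925184 -0.857700 +0.106019 = +0.173502
Attach z-rotation phases: D = e^{-i(1)(4.7911)}·(+0.173502)·e^{-i(2)(0.6316)} = +0.168977+0.039366i

Re=0.1690 Im=0.0394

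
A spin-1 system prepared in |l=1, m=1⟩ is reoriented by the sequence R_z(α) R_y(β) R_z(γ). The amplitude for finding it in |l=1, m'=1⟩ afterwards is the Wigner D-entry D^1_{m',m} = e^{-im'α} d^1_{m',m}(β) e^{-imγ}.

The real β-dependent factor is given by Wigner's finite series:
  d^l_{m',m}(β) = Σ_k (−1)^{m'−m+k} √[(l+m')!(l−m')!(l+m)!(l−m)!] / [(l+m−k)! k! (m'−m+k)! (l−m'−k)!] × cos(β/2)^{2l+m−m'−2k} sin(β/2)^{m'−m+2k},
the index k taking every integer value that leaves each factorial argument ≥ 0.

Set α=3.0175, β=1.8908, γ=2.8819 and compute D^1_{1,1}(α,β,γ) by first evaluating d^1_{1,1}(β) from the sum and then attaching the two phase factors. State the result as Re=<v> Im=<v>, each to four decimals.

Split into d^1_{1,1}(β=1.8908) × two z-phases.
Half-angle: c=0.585419, s=0.810731. N=√(2·1·2·1)=2.000000
k∈{0} keeps every argument non-negative
  k=0: (−1)^0·2.0000/(2)·0.5854^2·0.8107^0 = +0.342715
d^1_{1,1}(1.8908) = +0.342715
Attach z-rotation phases: D = e^{-i(1)(3.0175)}·(+0.342715)·e^{-i(1)(2.8819)} = +0.317784+0.128324i

Re=0.3178 Im=0.1283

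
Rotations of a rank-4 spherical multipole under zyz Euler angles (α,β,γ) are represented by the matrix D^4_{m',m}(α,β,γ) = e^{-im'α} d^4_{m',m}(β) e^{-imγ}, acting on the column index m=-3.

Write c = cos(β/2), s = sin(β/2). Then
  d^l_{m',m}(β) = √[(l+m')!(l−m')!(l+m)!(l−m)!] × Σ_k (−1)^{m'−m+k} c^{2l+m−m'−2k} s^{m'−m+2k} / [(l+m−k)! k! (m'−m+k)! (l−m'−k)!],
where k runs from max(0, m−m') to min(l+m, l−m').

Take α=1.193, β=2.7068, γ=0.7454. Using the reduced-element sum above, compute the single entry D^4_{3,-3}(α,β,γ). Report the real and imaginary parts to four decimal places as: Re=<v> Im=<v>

D^4_{3,-3}(1.193,2.7068,0.7454) = e^{-i·3·1.193}·d^4_{3,-3}(2.7068)·e^{-i·-3·0.7454}. Compute d first:
With c≡cos(β/2)=0.215688 and s≡sin(β/2)=0.976462, N=[5040·1·1·5040]^{1/2}=5040.000000
k∈{0,1} keeps every argument non-negative
  k=0: (−1)^6·5040.0000/(720)·0.2157^2·0.9765^6 = +0.282282
  k=1: (−1)^7·5040.0000/(5040)·0.2157^0·0.9765^8 = -0.826502
d^4_{3,-3}(2.7068) = +0.282282 -0.826502 = -0.544220
Attach z-rotation phases: D = e^{-i(3)(1.193)}·(-0.544220)·e^{-i(-3)(0.7454)} = -0.123008+0.530137i

Re=-0.1230 Im=0.5301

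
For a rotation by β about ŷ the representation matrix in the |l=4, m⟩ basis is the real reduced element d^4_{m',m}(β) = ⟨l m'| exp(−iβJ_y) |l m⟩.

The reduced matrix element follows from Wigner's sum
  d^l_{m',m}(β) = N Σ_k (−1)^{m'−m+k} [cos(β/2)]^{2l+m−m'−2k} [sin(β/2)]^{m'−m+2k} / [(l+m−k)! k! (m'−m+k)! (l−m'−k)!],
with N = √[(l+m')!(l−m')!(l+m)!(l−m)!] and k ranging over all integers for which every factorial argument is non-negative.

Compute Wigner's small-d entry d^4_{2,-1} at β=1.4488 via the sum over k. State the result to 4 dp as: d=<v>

d=-0.0091

d^4_{2,-1}(β=1.4488) via Wigner's sum:
With c≡cos(β/2)=0.748897 and s≡sin(β/2)=0.662686, N=[720·2·6·120]^{1/2}=1018.233765
k∈{0,1,2} keeps every argument non-negative
  k=0: (−1)^3·1018.2338/(72)·0.7489^5·0.6627^3 = -0.969504
  k=1: (−1)^4·1018.2338/(48)·0.7489^3·0.6627^5 = +1.138708
  k=2: (−1)^5·1018.2338/(240)·0.7489^1·0.6627^7 = -0.178326
d^4_{2,-1}(1.4488) = -0.969504 +1.138708 -0.178326 = -0.009122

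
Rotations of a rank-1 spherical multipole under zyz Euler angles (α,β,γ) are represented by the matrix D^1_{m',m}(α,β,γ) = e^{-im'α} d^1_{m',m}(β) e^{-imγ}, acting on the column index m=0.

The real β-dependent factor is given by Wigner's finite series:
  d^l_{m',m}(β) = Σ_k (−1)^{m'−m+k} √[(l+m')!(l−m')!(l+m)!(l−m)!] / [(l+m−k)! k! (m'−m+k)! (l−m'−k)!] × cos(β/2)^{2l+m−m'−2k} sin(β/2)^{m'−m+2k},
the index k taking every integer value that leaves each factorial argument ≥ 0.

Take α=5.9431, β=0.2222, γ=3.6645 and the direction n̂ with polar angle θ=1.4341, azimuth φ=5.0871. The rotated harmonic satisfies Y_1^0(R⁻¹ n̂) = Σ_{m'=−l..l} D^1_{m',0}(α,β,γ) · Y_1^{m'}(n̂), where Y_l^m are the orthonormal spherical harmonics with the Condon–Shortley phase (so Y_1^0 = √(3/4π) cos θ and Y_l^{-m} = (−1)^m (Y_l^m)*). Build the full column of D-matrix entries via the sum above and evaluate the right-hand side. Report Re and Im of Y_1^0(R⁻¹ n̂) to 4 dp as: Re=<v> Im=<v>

Need the full column D^1_{m',0} for m'=−1..1 at α=5.9431, β=0.2222, γ=3.6645.
cos(β/2)=0.993835, sin(β/2)=0.110872
d^1_{-1,0}: single k=1 term ⇒ +0.155829;  D = +0.146904-0.051980i
d^1_{0,0}: k∈[0..1] ⇒ +0.987707 -0.012293 = +0.975415;  D = +0.975415+0.000000i
d^1_{1,0}: single k=0 term ⇒ -0.155829;  D = -0.146904-0.051980i
Y_1^{m'}(θ=1.4341,φ=5.0871) and Σ D·Y over m':
  (+0.1469-0.0520i)·(+0.1253+0.3185i)  (+0.9754+0.0000i)·(+0.0666+0.0000i)  (-0.1469-0.0520i)·(-0.1253+0.3185i)
Y_1^0(R⁻¹ n̂) = +0.134865+0.000000i

Re=0.1349 Im=0.0000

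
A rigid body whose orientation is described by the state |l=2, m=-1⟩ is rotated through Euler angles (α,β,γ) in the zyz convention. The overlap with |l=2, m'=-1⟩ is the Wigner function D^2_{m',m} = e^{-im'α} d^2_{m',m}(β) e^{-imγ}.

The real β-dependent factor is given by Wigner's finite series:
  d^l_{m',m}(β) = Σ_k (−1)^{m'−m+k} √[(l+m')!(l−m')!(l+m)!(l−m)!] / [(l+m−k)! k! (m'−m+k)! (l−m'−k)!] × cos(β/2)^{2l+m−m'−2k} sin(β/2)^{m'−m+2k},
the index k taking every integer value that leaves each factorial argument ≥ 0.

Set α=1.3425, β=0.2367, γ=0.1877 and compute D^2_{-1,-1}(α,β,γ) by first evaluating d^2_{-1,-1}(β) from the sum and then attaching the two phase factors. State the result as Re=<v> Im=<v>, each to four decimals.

Re=0.0378 Im=0.9303

First d^2_{-1,-1}(β=0.2367), then the phase factors e^{-i(-1)α} and e^{-i(-1)γ}:
c=cos(0.2367/2)=0.993005, s=sin(0.2367/2)=0.118074; N=√[1·6·1·6]=6.000000
The bounds max(0,m−m')=0 and min(l+m,l−m')=1 give 2 terms
  k=0: (−1)^0·6.0000/(6)·0.9930^4·0.1181^0 = +0.972311
  k=1: (−1)^1·6.0000/(2)·0.9930^2·0.1181^2 = -0.041241
d^2_{-1,-1}(0.2367) = +0.972311 -0.041241 = +0.931070
D = (+0.226318+0.974053i)·(+0.931070)·(+0.982436+0.186600i) = +0.037788+0.930303i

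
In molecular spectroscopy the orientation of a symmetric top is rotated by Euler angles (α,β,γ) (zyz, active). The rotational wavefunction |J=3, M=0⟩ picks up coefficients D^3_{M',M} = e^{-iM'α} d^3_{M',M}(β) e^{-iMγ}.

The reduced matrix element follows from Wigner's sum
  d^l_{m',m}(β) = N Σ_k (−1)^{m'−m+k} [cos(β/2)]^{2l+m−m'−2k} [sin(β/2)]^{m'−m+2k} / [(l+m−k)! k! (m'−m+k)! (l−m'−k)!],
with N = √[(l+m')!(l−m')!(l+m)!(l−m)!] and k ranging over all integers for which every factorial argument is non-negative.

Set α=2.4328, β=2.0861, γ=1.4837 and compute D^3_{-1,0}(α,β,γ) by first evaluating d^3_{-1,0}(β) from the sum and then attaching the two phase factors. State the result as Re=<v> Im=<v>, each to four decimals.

Re=-0.0613 Im=0.0525

Split into d^3_{-1,0}(β=2.0861) × two z-phases.
With c≡cos(β/2)=0.503588 and s≡sin(β/2)=0.863944, N=[2·24·6·6]^{1/2}=41.569219
Admissible k: 1..3 (factorial args all ≥0)
  k=1: (−1)^0·41.5692/(12)·0.5036^5·0.8639^1 = +0.096928
  k=2: (−1)^1·41.5692/(4)·0.5036^3·0.8639^3 = -0.855843
  k=3: (−1)^2·41.5692/(12)·0.5036^1·0.8639^5 = +0.839642
d^3_{-1,0}(2.0861) = +0.096928 -0.855843 +0.839642 = +0.080728
Attach z-rotation phases: D = e^{-i(-1)(2.4328)}·(+0.080728)·e^{-i(0)(1.4837)} = -0.061284+0.052547i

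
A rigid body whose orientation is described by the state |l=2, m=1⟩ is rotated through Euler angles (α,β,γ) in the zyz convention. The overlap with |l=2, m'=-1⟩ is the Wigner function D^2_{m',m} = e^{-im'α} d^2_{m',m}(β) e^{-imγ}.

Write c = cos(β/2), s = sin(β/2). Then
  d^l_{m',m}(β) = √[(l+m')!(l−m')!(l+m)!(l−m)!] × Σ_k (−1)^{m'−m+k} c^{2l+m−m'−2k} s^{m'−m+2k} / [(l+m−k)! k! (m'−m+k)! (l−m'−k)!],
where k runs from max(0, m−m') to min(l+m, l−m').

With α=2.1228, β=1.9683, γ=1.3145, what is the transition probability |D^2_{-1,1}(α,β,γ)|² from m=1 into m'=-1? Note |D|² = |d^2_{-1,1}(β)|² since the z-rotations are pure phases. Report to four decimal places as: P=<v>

P=0.0245

D^2_{-1,1}(2.1228,1.9683,1.3145) = e^{-i·-1·2.1228}·d^2_{-1,1}(1.9683)·e^{-i·1·1.3145}. Compute d first:
c=cos(1.9683/2)=0.553571, s=sin(1.9683/2)=0.832802; N=√[1·6·6·1]=6.000000
Admissible k: 2..3 (factorial args all ≥0)
  k=2: (−1)^0·6.0000/(2)·0.5536^2·0.8328^2 = +0.637605
  k=3: (−1)^1·6.0000/(6)·0.5536^0·0.8328^4 = -0.481024
d^2_{-1,1}(1.9683) = +0.637605 -0.481024 = +0.156581
|D^2_{-1,1}|² = |d^2_{-1,1}(β)|² = (+0.156581)² = 0.024518 (the z-rotation phases have unit modulus)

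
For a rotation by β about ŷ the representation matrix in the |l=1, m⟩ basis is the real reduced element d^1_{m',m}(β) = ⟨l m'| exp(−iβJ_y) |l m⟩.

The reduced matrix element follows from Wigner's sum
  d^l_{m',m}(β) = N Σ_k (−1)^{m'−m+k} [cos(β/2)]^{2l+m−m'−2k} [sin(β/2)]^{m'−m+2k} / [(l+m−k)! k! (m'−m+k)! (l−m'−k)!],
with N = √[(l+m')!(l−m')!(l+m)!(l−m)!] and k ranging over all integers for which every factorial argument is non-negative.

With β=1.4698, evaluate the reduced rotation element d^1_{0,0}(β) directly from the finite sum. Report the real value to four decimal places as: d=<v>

d^1_{0,0}(β=1.4698) via Wigner's sum:
With c≡cos(β/2)=0.741898 and s≡sin(β/2)=0.670513, N=[1·1·1·1]^{1/2}=1.000000
k∈{0,1} keeps every argument non-negative
  k=0: (−1)^0·1.0000/(1)·0.7419^2·0.6705^0 = +0.550412
  k=1: (−1)^1·1.0000/(1)·0.7419^0·0.6705^2 = -0.449588
d^1_{0,0}(1.4698) = +0.550412 -0.449588 = +0.100825

d=0.1008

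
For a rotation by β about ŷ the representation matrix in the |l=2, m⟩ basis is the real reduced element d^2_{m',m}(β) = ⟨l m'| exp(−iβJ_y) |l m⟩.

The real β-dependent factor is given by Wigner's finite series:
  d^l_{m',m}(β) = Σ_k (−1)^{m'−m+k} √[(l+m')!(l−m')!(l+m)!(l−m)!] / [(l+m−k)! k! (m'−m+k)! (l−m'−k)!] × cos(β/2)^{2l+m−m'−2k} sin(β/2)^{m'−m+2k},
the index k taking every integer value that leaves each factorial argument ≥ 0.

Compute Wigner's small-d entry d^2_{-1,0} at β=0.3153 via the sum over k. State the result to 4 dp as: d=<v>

d^2_{-1,0}(β=0.3153) via Wigner's sum:
With c≡cos(β/2)=0.987599 and s≡sin(β/2)=0.156998, N=[1·6·2·2]^{1/2}=4.898979
k: max(0,(0)−(-1))=1 … min(2+(0),2−(-1))=2
  k=1: (−1)^0·4.8990/(2)·0.9876^3·0.1570^1 = +0.370434
  k=2: (−1)^1·4.8990/(2)·0.9876^1·0.1570^3 = -0.009361
d^2_{-1,0}(0.3153) = +0.370434 -0.009361 = +0.361073

d=0.3611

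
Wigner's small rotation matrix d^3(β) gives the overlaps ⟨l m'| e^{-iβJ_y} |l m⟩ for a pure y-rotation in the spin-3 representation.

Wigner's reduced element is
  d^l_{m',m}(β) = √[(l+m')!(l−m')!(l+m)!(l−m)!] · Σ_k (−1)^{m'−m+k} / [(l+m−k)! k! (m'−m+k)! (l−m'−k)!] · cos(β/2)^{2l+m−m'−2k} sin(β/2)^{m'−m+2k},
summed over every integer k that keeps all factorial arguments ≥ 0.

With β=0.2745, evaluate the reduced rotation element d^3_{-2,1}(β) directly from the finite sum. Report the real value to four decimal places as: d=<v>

d=0.0156

d^3_{-2,1}(β=0.2745) via Wigner's sum:
With c≡cos(β/2)=0.990596 and s≡sin(β/2)=0.136819, N=[1·120·24·2]^{1/2}=75.894664
k: max(0,(1)−(-2))=3 … min(3+(1),3−(-2))=4
  k=3: (−1)^0·75.8947/(12)·0.9906^3·0.1368^3 = +0.015746
  k=4: (−1)^1·75.8947/(24)·0.9906^1·0.1368^5 = -0.000150
d^3_{-2,1}(0.2745) = +0.015746 -0.000150 = +0.015596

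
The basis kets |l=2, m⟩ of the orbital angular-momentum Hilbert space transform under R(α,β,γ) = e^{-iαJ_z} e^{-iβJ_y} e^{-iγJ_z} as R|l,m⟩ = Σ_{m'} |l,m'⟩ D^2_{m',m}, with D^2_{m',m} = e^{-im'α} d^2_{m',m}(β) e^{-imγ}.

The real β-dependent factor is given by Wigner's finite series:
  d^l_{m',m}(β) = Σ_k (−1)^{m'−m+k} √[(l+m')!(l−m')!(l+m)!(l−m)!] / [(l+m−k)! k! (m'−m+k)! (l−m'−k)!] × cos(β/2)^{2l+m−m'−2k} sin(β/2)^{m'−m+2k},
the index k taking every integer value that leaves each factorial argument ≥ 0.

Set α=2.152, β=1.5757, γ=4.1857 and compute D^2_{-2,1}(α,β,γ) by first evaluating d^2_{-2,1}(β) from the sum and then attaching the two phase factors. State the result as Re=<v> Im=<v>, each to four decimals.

First d^2_{-2,1}(β=1.5757), then the phase factors e^{-i(-2)α} and e^{-i(1)γ}:
Half-angle: c=0.705371, s=0.708838. N=√(1·24·6·1)=12.000000
Admissible k: 3..3 (factorial args all ≥0)
  k=3: (−1)^0·12.0000/(6)·0.7054^1·0.7088^3 = +0.502446
d^2_{-2,1}(1.5757) = +0.502446
Phases: e^{-i·(-2)·2.152}=-0.397131-0.917762i, e^{-i·(1)·4.1857}=-0.502674+0.864476i ⇒ D=+0.498934+0.059301i

Re=0.4989 Im=0.0593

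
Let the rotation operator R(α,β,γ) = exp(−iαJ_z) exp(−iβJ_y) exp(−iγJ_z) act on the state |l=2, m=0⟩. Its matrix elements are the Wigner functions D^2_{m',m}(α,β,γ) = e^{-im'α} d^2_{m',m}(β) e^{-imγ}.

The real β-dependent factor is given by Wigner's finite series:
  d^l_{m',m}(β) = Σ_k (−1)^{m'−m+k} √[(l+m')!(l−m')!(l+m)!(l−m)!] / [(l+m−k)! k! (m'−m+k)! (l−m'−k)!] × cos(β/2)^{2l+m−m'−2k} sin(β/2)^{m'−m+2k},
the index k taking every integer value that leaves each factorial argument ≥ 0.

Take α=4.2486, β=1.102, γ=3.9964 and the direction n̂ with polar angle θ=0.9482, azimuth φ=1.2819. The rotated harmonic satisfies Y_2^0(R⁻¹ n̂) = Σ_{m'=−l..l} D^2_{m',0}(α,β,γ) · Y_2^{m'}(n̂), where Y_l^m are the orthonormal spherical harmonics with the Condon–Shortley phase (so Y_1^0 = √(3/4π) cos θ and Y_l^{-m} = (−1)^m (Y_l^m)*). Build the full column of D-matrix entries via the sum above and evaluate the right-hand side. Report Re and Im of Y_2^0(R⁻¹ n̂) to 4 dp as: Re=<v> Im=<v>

Re=-0.1236 Im=0.0000

Need the full column D^2_{m',0} for m'=−2..2 at α=4.2486, β=1.102, γ=3.9964.
cos(β/2)=0.852001, sin(β/2)=0.523539
d^2_{-2,0}: single k=2 term ⇒ +0.487366;  D = -0.292309+0.389975i
d^2_{-1,0}: k∈[1..2] ⇒ +0.793133 -0.299478 = +0.493655;  D = -0.220832-0.441508i
d^2_{0,0}: k∈[0..2] ⇒ +0.526940 -0.795865 +0.075127 = -0.193798;  D = -0.193798+0.000000i
d^2_{1,0}: k∈[0..1] ⇒ -0.793133 +0.299478 = -0.493655;  D = +0.220832-0.441508i
d^2_{2,0}: single k=0 term ⇒ +0.487366;  D = -0.292309-0.389975i
Y_2^{m'}(θ=0.9482,φ=1.2819) and Σ D·Y over m':
  (-0.2923+0.3900i)·(-0.2135-0.1392i)  (-0.2208-0.4415i)·(+0.1043-0.3508i)  (-0.1938+0.0000i)·(+0.0064+0.0000i)  (+0.2208-0.4415i)·(-0.1043-0.3508i)  (-0.2923-0.3900i)·(-0.2135+0.1392i)
Y_2^0(R⁻¹ n̂) = -0.123625+0.000000i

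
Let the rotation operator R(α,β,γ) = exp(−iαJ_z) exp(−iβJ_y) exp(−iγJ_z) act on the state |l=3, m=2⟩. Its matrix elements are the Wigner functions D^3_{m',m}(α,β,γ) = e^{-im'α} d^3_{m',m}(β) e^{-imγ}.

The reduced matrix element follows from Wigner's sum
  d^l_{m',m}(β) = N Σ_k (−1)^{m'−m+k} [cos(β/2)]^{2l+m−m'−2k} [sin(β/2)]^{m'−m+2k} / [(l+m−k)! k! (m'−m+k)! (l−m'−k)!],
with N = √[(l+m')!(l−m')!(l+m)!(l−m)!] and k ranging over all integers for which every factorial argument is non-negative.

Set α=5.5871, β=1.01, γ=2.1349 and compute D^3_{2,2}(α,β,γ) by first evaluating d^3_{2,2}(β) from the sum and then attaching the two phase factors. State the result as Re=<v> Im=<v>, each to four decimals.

Re=0.2290 Im=0.0619

First d^3_{2,2}(β=1.01), then the phase factors e^{-i(2)α} and e^{-i(2)γ}:
c=cos(1.01/2)=0.875174, s=sin(1.01/2)=0.483807; N=√[120·1·120·1]=120.000000
The bounds max(0,m−m')=0 and min(l+m,l−m')=1 give 2 terms
  k=0: (−1)^0·120.0000/(120)·0.8752^6·0.4838^0 = +0.449333
  k=1: (−1)^1·120.0000/(24)·0.8752^4·0.4838^2 = -0.686584
d^3_{2,2}(1.01) = +0.449333 -0.686584 = -0.237251
Phases: e^{-i·(2)·5.5871}=+0.177677+0.984089i, e^{-i·(2)·2.1349}=-0.428280+0.903646i ⇒ D=+0.229034+0.061901i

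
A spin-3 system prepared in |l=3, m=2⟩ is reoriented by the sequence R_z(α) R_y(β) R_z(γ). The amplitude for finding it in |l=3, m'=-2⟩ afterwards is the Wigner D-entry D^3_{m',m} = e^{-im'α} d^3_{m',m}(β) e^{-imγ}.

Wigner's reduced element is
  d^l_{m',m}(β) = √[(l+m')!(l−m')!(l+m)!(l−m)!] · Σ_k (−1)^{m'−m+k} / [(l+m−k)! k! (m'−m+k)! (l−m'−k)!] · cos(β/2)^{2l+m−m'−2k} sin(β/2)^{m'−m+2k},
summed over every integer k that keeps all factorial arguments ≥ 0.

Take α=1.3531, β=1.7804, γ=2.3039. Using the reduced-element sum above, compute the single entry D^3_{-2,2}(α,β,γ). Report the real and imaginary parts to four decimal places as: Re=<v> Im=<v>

D^3_{-2,2}(1.3531,1.7804,2.3039) = e^{-i·-2·1.3531}·d^3_{-2,2}(1.7804)·e^{-i·2·2.3039}. Compute d first:
c=cos(1.7804/2)=0.629257, s=sin(1.7804/2)=0.777198; N=√[1·120·120·1]=120.000000
k∈{4,5} keeps every argument non-negative
  k=4: (−1)^0·120.0000/(24)·0.6293^2·0.7772^4 = +0.722356
  k=5: (−1)^1·120.0000/(120)·0.6293^0·0.7772^6 = -0.220388
d^3_{-2,2}(1.7804) = +0.722356 -0.220388 = +0.501968
Attach z-rotation phases: D = e^{-i(-2)(1.3531)}·(+0.501968)·e^{-i(2)(2.3039)} = -0.163041-0.474752i

Re=-0.1630 Im=-0.4748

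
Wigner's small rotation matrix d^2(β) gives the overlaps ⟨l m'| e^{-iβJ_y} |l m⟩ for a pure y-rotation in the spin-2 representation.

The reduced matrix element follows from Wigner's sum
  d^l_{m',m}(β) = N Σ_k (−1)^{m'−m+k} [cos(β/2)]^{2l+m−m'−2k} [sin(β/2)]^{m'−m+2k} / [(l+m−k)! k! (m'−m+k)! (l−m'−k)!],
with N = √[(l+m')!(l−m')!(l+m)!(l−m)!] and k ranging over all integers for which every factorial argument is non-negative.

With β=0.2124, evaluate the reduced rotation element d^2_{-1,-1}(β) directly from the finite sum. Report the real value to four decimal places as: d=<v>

d^2_{-1,-1}(β=0.2124) via Wigner's sum:
Half-angle: c=0.994366, s=0.106000. N=√(1·6·1·6)=6.000000
Admissible k: 0..1 (factorial args all ≥0)
  k=0: (−1)^0·6.0000/(6)·0.9944^4·0.1060^0 = +0.977654
  k=1: (−1)^1·6.0000/(2)·0.9944^2·0.1060^2 = -0.033330
d^2_{-1,-1}(0.2124) = +0.977654 -0.033330 = +0.944324

d=0.9443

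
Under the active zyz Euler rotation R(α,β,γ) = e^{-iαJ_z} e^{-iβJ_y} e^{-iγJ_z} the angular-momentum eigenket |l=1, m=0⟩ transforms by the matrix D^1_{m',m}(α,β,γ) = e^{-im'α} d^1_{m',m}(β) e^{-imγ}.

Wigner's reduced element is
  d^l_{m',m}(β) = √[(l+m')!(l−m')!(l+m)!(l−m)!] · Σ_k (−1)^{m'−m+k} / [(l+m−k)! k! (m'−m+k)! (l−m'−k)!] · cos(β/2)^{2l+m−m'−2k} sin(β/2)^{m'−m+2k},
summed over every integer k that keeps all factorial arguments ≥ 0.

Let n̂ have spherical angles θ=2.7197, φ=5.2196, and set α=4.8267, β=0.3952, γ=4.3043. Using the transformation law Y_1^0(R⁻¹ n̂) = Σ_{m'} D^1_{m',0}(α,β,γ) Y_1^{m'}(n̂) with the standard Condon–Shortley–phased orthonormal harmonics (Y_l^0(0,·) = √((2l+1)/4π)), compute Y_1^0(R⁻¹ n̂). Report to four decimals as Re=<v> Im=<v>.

Re=-0.3402 Im=0.0000

Need the full column D^1_{m',0} for m'=−1..1 at α=4.8267, β=0.3952, γ=4.3043.
cos(β/2)=0.980541, sin(β/2)=0.196317
d^1_{-1,0}: single k=1 term ⇒ +0.272231;  D = +0.031051-0.270454i
d^1_{0,0}: k∈[0..1] ⇒ +0.961460 -0.038540 = +0.922920;  D = +0.922920+0.000000i
d^1_{1,0}: single k=0 term ⇒ -0.272231;  D = -0.031051-0.270454i
Y_1^{m'}(θ=2.7197,φ=5.2196) and Σ D·Y over m':
  (+0.0311-0.2705i)·(+0.0687+0.1237i)  (+0.9229+0.0000i)·(-0.4458+0.0000i)  (-0.0311-0.2705i)·(-0.0687+0.1237i)
Y_1^0(R⁻¹ n̂) = -0.340242+0.000000i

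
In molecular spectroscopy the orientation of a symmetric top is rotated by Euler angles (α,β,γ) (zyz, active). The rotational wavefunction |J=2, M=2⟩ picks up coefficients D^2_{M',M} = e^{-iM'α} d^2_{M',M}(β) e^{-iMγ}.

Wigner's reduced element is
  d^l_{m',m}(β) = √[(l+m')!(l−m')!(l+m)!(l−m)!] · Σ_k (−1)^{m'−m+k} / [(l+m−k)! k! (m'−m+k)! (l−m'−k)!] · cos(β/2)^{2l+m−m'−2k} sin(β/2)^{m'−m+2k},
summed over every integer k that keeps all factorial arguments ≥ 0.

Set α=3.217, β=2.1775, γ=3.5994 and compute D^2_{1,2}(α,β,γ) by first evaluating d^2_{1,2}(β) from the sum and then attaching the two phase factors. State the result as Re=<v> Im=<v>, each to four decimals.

Split into d^2_{1,2}(β=2.1775) × two z-phases.
Half-angle: c=0.463593, s=0.886048. N=√(6·1·24·1)=12.000000
k∈{1} keeps every argument non-negative
  k=1: (−1)^0·12.0000/(6)·0.4636^3·0.8860^1 = +0.176563
d^2_{1,2}(2.1775) = +0.176563
Phases: e^{-i·(1)·3.217}=-0.997158+0.075336i, e^{-i·(2)·3.5994}=+0.609303-0.792937i ⇒ D=-0.096727+0.147710i

Re=-0.0967 Im=0.1477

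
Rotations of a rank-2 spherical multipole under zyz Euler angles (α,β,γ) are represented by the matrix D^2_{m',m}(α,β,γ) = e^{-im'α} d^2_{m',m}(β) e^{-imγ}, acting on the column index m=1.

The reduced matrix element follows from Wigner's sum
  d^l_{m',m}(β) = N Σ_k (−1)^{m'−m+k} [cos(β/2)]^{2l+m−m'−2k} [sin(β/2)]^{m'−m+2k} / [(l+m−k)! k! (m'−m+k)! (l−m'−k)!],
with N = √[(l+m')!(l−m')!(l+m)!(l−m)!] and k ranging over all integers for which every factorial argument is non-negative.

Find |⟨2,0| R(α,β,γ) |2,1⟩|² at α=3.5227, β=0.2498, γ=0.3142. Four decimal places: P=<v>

P=0.0861

Split into d^2_{0,1}(β=0.2498) × two z-phases.
c=cos(0.2498/2)=0.992210, s=sin(0.2498/2)=0.124576; N=√[2·2·6·1]=4.898979
k: max(0,(1)−(0))=1 … min(2+(1),2−(0))=2
  k=1: (−1)^0·4.8990/(2)·0.9922^3·0.1246^1 = +0.298071
  k=2: (−1)^1·4.8990/(2)·0.9922^1·0.1246^3 = -0.004699
d^2_{0,1}(0.2498) = +0.298071 -0.004699 = +0.293372
|D^2_{0,1}|² = |d^2_{0,1}(β)|² = (+0.293372)² = 0.086067 (the z-rotation phases have unit modulus)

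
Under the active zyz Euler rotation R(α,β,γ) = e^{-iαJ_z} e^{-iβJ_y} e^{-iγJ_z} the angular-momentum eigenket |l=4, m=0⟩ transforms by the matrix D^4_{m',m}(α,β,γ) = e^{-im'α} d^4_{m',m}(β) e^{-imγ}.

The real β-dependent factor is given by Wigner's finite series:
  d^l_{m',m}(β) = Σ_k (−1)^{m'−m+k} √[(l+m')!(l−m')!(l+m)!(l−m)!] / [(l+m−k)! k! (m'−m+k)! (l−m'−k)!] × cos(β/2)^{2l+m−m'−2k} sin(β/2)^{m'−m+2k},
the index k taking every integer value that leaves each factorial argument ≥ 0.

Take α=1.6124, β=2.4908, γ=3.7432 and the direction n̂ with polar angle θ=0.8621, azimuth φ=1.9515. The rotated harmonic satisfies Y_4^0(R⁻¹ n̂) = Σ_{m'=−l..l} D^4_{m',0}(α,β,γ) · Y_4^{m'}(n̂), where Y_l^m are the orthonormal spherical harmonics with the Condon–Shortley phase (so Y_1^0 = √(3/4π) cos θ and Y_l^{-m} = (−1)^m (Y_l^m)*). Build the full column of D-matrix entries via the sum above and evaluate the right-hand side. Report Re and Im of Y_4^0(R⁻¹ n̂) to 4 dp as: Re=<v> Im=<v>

Re=0.2951 Im=0.0000

Need the full column D^4_{m',0} for m'=−4..4 at α=1.6124, β=2.4908, γ=3.7432.
cos(β/2)=0.319684, sin(β/2)=0.947524
d^4_{-4,0}: single k=4 term ⇒ +0.070436;  D = +0.069463+0.011668i
d^4_{-3,0}: k∈[3..4] ⇒ +0.033608 -0.295243 = -0.261635;  D = -0.032570+0.259600i
d^4_{-2,0}: k∈[2..4] ⇒ +0.009091 -0.212979 +0.701626 = +0.497738;  D = -0.496016-0.041368i
d^4_{-1,0}: k∈[1..4] ⇒ +0.001446 -0.076216 +0.669548 -0.980321 = -0.385543;  D = +0.016035-0.385209i
d^4_{0,0}: k∈[0..4] ⇒ +0.000109 -0.015333 +0.303074 -1.183326 +0.649714 = -0.245762;  D = -0.245762+0.000000i
d^4_{1,0}: k∈[0..3] ⇒ -0.001446 +0.076216 -0.669548 +0.980321 = +0.385543;  D = -0.016035-0.385209i
d^4_{2,0}: k∈[0..2] ⇒ +0.009091 -0.212979 +0.701626 = +0.497738;  D = -0.496016+0.041368i
d^4_{3,0}: k∈[0..1] ⇒ -0.033608 +0.295243 = +0.261635;  D = +0.032570+0.259600i
d^4_{4,0}: single k=0 term ⇒ +0.070436;  D = +0.069463-0.011668i
Y_4^{m'}(θ=0.8621,φ=1.9515) and Σ D·Y over m':
  (+0.0695+0.0117i)·(+0.0071-0.1469i)  (-0.0326+0.2596i)·(+0.3242+0.1482i)  (-0.4960-0.0414i)·(-0.2743+0.2614i)  (+0.0160-0.3852i)·(+0.0030+0.0076i)  (-0.2458+0.0000i)·(-0.3626+0.0000i)  (-0.0160-0.3852i)·(-0.0030+0.0076i)  (-0.4960+0.0414i)·(-0.2743-0.2614i)  (+0.0326+0.2596i)·(-0.3242+0.1482i)  (+0.0695-0.0117i)·(+0.0071+0.1469i)
Y_4^0(R⁻¹ n̂) = +0.295115+0.000000i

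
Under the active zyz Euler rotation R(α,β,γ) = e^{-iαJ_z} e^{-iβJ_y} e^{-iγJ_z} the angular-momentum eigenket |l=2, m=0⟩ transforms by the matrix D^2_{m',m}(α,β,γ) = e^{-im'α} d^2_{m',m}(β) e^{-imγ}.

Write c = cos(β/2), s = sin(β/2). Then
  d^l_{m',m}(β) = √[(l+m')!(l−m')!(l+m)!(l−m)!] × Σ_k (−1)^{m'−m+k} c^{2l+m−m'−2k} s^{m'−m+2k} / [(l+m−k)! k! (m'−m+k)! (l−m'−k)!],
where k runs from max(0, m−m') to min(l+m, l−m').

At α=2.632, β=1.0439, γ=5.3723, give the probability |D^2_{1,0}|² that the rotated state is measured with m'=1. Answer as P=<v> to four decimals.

D^2_{1,0}(2.632,1.0439,5.3723) = e^{-i·1·2.632}·d^2_{1,0}(1.0439)·e^{-i·0·5.3723}. Compute d first:
With c≡cos(β/2)=0.866849 and s≡sin(β/2)=0.498571, N=[6·1·2·2]^{1/2}=4.898979
k∈{0,1} keeps every argument non-negative
  k=0: (−1)^1·4.8990/(2)·0.8668^3·0.4986^1 = -0.795486
  k=1: (−1)^2·4.8990/(2)·0.8668^1·0.4986^3 = +0.263149
d^2_{1,0}(1.0439) = -0.795486 +0.263149 = -0.532338
|D^2_{1,0}|² = |d^2_{1,0}(β)|² = (-0.532338)² = 0.283384 (the z-rotation phases have unit modulus)

P=0.2834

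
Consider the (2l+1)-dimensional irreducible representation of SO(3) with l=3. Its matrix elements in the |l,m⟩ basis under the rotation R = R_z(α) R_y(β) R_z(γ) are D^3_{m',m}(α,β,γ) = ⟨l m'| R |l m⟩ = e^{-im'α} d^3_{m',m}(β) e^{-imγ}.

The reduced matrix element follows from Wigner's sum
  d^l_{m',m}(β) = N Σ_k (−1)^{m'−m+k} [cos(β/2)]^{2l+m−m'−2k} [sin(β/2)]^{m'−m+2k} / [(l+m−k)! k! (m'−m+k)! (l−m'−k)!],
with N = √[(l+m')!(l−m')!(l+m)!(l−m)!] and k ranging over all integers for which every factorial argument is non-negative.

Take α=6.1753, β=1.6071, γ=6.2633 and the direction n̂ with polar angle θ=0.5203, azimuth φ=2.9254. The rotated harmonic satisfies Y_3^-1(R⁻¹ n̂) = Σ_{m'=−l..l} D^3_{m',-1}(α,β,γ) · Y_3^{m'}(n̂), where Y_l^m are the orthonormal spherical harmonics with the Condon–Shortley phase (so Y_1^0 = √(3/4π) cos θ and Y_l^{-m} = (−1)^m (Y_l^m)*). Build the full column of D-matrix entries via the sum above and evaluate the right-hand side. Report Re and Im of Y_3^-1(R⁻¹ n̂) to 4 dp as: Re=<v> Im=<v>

Need the full column D^3_{m',-1} for m'=−3..3 at α=6.1753, β=1.6071, γ=6.2633.
cos(β/2)=0.694156, sin(β/2)=0.719825
d^3_{-3,-1}: single k=2 term ⇒ +0.465937;  D = +0.438711-0.156938i
d^3_{-2,-1}: k∈[1..2] ⇒ +0.366869 -0.789008 = -0.422138;  D = -0.410471+0.098561i
d^3_{-1,-1}: k∈[0..2] ⇒ +0.111877 -0.962435 +0.776198 = -0.074360;  D = -0.073754+0.009475i
d^3_{0,-1}: k∈[0..2] ⇒ -0.401885 +1.296472 -0.464710 = +0.429877;  D = +0.429792-0.008548i
d^3_{1,-1}: k∈[0..2] ⇒ +0.721826 -1.034931 +0.139111 = -0.173994;  D = -0.173320-0.015292i
d^3_{2,-1}: k∈[0..1] ⇒ -0.789008 +0.424220 = -0.364788;  D = -0.357811-0.071000i
d^3_{3,-1}: single k=0 term ⇒ +0.501034;  D = +0.478094+0.149869i
Y_3^{m'}(θ=0.5203,φ=2.9254) and Σ D·Y over m':
  (+0.4387-0.1569i)·(-0.0409-0.0310i)  (-0.4105+0.0986i)·(+0.1990+0.0918i)  (-0.0738+0.0095i)·(-0.4338-0.0953i)  (+0.4298-0.0085i)·(+0.2475+0.0000i)  (-0.1733-0.0153i)·(+0.4338-0.0953i)  (-0.3578-0.0710i)·(+0.1990-0.0918i)  (+0.4781+0.1499i)·(+0.0409-0.0310i)
Y_3^-1(R⁻¹ n̂) = -0.104449-0.004527i

Re=-0.1044 Im=-0.0045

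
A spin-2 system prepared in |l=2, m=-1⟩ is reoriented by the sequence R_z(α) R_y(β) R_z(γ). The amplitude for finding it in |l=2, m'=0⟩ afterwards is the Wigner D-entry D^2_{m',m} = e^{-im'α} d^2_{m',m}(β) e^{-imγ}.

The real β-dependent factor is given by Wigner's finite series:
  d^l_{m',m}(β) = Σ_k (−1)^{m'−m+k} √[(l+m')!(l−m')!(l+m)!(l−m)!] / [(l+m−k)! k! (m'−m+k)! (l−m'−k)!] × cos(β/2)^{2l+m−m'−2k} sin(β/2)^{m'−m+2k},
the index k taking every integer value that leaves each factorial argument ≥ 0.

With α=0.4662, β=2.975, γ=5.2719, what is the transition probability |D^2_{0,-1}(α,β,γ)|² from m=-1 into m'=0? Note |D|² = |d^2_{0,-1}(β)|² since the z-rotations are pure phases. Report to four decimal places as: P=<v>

Split into d^2_{0,-1}(β=2.975) × two z-phases.
c=cos(2.975/2)=0.083200, s=sin(2.975/2)=0.996533; N=√[2·2·1·6]=4.898979
The bounds max(0,m−m')=0 and min(l+m,l−m')=1 give 2 terms
  k=0: (−1)^1·4.8990/(2)·0.0832^3·0.9965^1 = -0.001406
  k=1: (−1)^2·4.8990/(2)·0.0832^1·0.9965^3 = +0.201685
d^2_{0,-1}(2.975) = -0.001406 +0.201685 = +0.200279
|D^2_{0,-1}|² = |d^2_{0,-1}(β)|² = (+0.200279)² = 0.040112 (the z-rotation phases have unit modulus)

P=0.0401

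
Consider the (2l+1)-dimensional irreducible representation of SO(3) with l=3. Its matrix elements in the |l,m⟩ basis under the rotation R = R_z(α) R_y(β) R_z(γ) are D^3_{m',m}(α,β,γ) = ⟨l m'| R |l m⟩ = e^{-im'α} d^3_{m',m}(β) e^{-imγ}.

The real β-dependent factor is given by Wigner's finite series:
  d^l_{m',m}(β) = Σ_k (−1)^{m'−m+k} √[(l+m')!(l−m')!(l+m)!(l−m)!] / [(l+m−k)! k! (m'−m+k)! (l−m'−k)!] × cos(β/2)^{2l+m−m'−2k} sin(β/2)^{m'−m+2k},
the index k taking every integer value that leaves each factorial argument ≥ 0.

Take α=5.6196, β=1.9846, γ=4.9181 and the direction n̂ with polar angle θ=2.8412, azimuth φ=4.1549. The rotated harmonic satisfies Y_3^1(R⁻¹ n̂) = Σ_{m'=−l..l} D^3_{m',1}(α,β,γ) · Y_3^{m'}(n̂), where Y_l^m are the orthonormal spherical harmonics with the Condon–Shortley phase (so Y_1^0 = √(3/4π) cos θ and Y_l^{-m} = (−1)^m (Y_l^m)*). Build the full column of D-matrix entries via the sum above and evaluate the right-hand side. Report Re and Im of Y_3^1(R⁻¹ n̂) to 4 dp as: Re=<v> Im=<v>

Re=0.0222 Im=0.0375

Need the full column D^3_{m',1} for m'=−3..3 at α=5.6196, β=1.9846, γ=4.9181.
cos(β/2)=0.546766, sin(β/2)=0.837286
d^3_{-3,1}: single k=4 term ⇒ +0.569040;  D = +0.461247-0.333253i
d^3_{-2,1}: k∈[3..4] ⇒ +0.606813 -0.711491 = -0.104679;  D = -0.104604-0.003968i
d^3_{-1,1}: k∈[2..4] ⇒ +0.375927 -1.175404 +0.344542 = -0.454935;  D = -0.347513-0.293599i
d^3_{0,1}: k∈[1..3] ⇒ +0.141733 -0.997095 +0.779400 = -0.075962;  D = -0.015516-0.074361i
d^3_{1,1}: k∈[0..2] ⇒ +0.026718 -0.501236 +0.881553 = +0.407035;  D = -0.179927+0.365108i
d^3_{2,1}: k∈[0..1] ⇒ -0.129384 +0.606813 = +0.477429;  D = -0.430037+0.207380i
d^3_{3,1}: single k=0 term ⇒ +0.242660;  D = -0.237112-0.051593i
Y_3^{m'}(θ=2.8412,φ=4.1549) and Σ D·Y over m':
  (+0.4612-0.3333i)·(+0.0108+0.0011i)  (-0.1046-0.0040i)·(+0.0376+0.0767i)  (-0.3475-0.2936i)·(-0.1802+0.2891i)  (-0.0155-0.0744i)·(-0.5569+0.0000i)  (-0.1799+0.3651i)·(+0.1802+0.2891i)  (-0.4300+0.2074i)·(+0.0376-0.0767i)  (-0.2371-0.0516i)·(-0.0108+0.0011i)
Y_3^1(R⁻¹ n̂) = +0.022208+0.037503i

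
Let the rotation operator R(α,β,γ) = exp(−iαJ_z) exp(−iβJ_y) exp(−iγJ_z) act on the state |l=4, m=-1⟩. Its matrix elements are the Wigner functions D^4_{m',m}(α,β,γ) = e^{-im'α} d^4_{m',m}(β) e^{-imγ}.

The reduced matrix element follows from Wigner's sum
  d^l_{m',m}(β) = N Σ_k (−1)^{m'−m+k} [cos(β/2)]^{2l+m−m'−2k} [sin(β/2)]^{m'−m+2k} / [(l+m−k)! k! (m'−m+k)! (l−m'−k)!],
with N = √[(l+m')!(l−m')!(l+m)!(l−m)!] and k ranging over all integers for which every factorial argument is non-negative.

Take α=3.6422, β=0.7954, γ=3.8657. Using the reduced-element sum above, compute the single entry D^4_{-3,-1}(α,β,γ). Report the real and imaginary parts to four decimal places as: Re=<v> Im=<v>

First d^4_{-3,-1}(β=0.7954), then the phase factors e^{-i(-3)α} and e^{-i(-1)γ}:
c=cos(0.7954/2)=0.921954, s=sin(0.7954/2)=0.387299; N=√[1·5040·6·120]=1904.940944
k: max(0,(-1)−(-3))=2 … min(4+(-1),4−(-3))=3
  k=2: (−1)^0·1904.9409/(240)·0.9220^6·0.3873^2 = +0.731171
  k=3: (−1)^1·1904.9409/(144)·0.9220^4·0.3873^4 = -0.215051
d^4_{-3,-1}(0.7954) = +0.731171 -0.215051 = +0.516120
Attach z-rotation phases: D = e^{-i(-3)(3.6422)}·(+0.516120)·e^{-i(-1)(3.8657)} = -0.314454+0.409266i

Re=-0.3145 Im=0.4093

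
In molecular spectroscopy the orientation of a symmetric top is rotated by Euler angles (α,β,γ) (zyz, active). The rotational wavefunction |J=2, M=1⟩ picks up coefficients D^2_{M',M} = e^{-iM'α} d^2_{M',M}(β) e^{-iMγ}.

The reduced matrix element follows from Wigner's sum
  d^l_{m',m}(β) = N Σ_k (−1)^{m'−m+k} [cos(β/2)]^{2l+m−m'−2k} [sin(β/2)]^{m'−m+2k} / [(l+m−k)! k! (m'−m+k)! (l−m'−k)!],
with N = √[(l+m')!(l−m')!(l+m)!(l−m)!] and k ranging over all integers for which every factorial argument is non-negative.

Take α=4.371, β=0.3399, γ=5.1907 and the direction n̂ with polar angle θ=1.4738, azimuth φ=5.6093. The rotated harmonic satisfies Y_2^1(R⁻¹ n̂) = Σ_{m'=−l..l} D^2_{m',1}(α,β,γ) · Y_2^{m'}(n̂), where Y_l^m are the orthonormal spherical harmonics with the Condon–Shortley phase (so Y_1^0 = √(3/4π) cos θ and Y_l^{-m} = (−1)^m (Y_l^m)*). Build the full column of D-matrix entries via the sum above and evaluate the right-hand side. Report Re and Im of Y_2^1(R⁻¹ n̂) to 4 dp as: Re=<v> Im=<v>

Need the full column D^2_{m',1} for m'=−2..2 at α=4.371, β=0.3399, γ=5.1907.
cos(β/2)=0.985593, sin(β/2)=0.169133
d^2_{-2,1}: single k=3 term ⇒ +0.009537;  D = -0.008748-0.003799i
d^2_{-1,1}: k∈[2..3] ⇒ +0.083363 -0.000818 = +0.082545;  D = +0.056332-0.060335i
d^2_{0,1}: k∈[1..2] ⇒ +0.396641 -0.011680 = +0.384960;  D = +0.177190+0.341758i
d^2_{1,1}: k∈[0..1] ⇒ +0.943606 -0.083363 = +0.860243;  D = -0.852192+0.117419i
d^2_{2,1}: single k=0 term ⇒ -0.323856;  D = -0.065757+0.317110i
Y_2^{m'}(θ=1.4738,φ=5.6093) and Σ D·Y over m':
  (-0.0087-0.0038i)·(+0.0846+0.3732i)  (+0.0563-0.0603i)·(+0.0582+0.0465i)  (+0.1772+0.3418i)·(-0.3065+0.0000i)  (-0.8522+0.1174i)·(-0.0582+0.0465i)  (-0.0658+0.3171i)·(+0.0846-0.3732i)
Y_2^1(R⁻¹ n̂) = +0.109349-0.104288i

Re=0.1093 Im=-0.1043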